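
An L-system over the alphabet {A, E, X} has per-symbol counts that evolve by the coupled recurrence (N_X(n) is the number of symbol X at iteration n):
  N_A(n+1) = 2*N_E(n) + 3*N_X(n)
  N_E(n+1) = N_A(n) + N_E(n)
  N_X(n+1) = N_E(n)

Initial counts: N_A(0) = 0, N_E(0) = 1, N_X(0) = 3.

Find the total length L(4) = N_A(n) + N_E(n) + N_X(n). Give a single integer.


Answer: 131

Derivation:
Step 0: N_A=0, N_E=1, N_X=3, L=4
Step 1: N_A=11, N_E=1, N_X=1, L=13
Step 2: N_A=5, N_E=12, N_X=1, L=18
Step 3: N_A=27, N_E=17, N_X=12, L=56
Step 4: N_A=70, N_E=44, N_X=17, L=131


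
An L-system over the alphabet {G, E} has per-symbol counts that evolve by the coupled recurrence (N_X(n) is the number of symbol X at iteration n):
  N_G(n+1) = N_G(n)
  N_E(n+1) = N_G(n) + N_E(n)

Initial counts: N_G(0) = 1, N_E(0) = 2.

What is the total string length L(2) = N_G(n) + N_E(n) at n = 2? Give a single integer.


Step 0: N_G=1, N_E=2, L=3
Step 1: N_G=1, N_E=3, L=4
Step 2: N_G=1, N_E=4, L=5

Answer: 5


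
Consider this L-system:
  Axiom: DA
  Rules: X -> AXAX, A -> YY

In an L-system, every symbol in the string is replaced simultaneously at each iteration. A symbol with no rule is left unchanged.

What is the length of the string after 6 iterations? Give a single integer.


Answer: 3

Derivation:
Step 0: length = 2
Step 1: length = 3
Step 2: length = 3
Step 3: length = 3
Step 4: length = 3
Step 5: length = 3
Step 6: length = 3


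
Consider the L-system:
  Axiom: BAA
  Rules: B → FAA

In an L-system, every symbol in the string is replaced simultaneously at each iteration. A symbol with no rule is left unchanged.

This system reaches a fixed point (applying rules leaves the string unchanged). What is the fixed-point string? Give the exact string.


Answer: FAAAA

Derivation:
Step 0: BAA
Step 1: FAAAA
Step 2: FAAAA  (unchanged — fixed point at step 1)


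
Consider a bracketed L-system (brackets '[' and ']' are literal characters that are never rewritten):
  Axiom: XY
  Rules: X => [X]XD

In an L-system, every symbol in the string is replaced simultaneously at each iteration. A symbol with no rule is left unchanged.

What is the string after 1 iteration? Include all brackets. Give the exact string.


Step 0: XY
Step 1: [X]XDY

Answer: [X]XDY


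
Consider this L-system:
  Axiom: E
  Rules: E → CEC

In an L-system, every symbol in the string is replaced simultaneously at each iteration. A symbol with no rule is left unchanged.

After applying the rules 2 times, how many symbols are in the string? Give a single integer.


Step 0: length = 1
Step 1: length = 3
Step 2: length = 5

Answer: 5


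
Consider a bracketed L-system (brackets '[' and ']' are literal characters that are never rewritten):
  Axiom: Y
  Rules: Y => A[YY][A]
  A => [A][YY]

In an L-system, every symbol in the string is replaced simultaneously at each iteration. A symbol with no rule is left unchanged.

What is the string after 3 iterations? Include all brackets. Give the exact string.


Step 0: Y
Step 1: A[YY][A]
Step 2: [A][YY][A[YY][A]A[YY][A]][[A][YY]]
Step 3: [[A][YY]][A[YY][A]A[YY][A]][[A][YY][A[YY][A]A[YY][A]][[A][YY]][A][YY][A[YY][A]A[YY][A]][[A][YY]]][[[A][YY]][A[YY][A]A[YY][A]]]

Answer: [[A][YY]][A[YY][A]A[YY][A]][[A][YY][A[YY][A]A[YY][A]][[A][YY]][A][YY][A[YY][A]A[YY][A]][[A][YY]]][[[A][YY]][A[YY][A]A[YY][A]]]


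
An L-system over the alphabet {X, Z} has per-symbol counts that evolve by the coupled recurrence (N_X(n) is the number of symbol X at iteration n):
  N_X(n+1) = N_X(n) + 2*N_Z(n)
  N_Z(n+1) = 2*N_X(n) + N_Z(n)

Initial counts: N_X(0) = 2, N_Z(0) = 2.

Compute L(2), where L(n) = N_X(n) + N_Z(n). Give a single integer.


Step 0: N_X=2, N_Z=2, L=4
Step 1: N_X=6, N_Z=6, L=12
Step 2: N_X=18, N_Z=18, L=36

Answer: 36


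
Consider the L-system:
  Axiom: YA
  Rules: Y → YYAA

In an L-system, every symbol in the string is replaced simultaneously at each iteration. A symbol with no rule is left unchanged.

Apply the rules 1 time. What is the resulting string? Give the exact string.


Answer: YYAAA

Derivation:
Step 0: YA
Step 1: YYAAA


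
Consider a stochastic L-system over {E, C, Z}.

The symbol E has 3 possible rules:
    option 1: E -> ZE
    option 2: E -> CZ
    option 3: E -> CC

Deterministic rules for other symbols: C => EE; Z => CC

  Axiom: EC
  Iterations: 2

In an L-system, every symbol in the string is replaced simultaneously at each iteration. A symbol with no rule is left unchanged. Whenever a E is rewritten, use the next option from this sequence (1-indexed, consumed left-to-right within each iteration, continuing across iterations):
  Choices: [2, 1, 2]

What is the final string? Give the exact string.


Step 0: EC
Step 1: CZEE  (used choices [2])
Step 2: EECCZECZ  (used choices [1, 2])

Answer: EECCZECZ


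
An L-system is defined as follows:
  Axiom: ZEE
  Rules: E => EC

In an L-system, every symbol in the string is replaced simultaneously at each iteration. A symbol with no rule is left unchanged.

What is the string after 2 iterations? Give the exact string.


Answer: ZECCECC

Derivation:
Step 0: ZEE
Step 1: ZECEC
Step 2: ZECCECC


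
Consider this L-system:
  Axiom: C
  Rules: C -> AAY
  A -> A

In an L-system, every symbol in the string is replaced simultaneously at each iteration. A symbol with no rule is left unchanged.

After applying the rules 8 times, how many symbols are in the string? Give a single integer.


Step 0: length = 1
Step 1: length = 3
Step 2: length = 3
Step 3: length = 3
Step 4: length = 3
Step 5: length = 3
Step 6: length = 3
Step 7: length = 3
Step 8: length = 3

Answer: 3


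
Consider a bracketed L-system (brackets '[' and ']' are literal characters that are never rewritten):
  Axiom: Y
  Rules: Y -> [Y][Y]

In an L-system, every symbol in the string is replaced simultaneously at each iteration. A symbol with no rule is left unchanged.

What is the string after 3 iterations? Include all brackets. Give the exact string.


Step 0: Y
Step 1: [Y][Y]
Step 2: [[Y][Y]][[Y][Y]]
Step 3: [[[Y][Y]][[Y][Y]]][[[Y][Y]][[Y][Y]]]

Answer: [[[Y][Y]][[Y][Y]]][[[Y][Y]][[Y][Y]]]


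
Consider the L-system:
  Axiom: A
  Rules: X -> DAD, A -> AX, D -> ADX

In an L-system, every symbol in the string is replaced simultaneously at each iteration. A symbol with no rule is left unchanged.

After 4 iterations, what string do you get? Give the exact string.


Step 0: A
Step 1: AX
Step 2: AXDAD
Step 3: AXDADADXAXADX
Step 4: AXDADADXAXADXAXADXDADAXDADAXADXDAD

Answer: AXDADADXAXADXAXADXDADAXDADAXADXDAD


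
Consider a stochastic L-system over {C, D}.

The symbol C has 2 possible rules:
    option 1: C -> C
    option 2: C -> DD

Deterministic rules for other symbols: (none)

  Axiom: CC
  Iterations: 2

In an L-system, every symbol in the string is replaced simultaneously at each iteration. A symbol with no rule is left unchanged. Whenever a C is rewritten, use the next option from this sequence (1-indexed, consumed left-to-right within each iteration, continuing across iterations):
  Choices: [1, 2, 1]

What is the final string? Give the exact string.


Answer: CDD

Derivation:
Step 0: CC
Step 1: CDD  (used choices [1, 2])
Step 2: CDD  (used choices [1])


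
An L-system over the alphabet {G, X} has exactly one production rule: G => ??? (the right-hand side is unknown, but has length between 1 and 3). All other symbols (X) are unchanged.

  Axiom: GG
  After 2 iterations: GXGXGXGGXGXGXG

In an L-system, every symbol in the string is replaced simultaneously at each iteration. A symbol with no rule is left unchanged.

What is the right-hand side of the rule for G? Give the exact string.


Trying G => GXG:
  Step 0: GG
  Step 1: GXGGXG
  Step 2: GXGXGXGGXGXGXG
Matches the given result.

Answer: GXG


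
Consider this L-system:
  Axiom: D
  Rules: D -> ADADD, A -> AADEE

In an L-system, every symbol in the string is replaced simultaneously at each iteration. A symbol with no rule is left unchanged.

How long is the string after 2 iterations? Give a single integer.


Answer: 25

Derivation:
Step 0: length = 1
Step 1: length = 5
Step 2: length = 25


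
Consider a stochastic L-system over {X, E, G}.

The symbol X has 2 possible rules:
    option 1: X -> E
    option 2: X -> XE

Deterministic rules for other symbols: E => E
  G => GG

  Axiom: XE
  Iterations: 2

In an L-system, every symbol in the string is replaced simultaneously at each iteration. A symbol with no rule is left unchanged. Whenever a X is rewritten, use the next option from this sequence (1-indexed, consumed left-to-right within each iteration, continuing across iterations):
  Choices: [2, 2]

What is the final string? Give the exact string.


Answer: XEEE

Derivation:
Step 0: XE
Step 1: XEE  (used choices [2])
Step 2: XEEE  (used choices [2])


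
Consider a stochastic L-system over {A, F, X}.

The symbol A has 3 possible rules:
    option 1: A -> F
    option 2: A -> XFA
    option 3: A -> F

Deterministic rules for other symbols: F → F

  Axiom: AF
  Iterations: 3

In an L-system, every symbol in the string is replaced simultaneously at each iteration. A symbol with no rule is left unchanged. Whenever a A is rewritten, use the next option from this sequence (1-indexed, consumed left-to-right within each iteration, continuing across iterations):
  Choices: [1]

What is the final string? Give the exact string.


Step 0: AF
Step 1: FF  (used choices [1])
Step 2: FF  (used choices [])
Step 3: FF  (used choices [])

Answer: FF


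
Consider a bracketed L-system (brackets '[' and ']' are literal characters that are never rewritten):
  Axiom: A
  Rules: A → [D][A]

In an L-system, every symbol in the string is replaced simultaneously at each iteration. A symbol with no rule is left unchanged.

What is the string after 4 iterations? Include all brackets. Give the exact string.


Answer: [D][[D][[D][[D][A]]]]

Derivation:
Step 0: A
Step 1: [D][A]
Step 2: [D][[D][A]]
Step 3: [D][[D][[D][A]]]
Step 4: [D][[D][[D][[D][A]]]]


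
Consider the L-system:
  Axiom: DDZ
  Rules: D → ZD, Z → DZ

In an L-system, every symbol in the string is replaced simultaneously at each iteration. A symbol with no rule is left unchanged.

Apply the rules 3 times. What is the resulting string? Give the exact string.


Answer: ZDDZDZZDZDDZDZZDDZZDZDDZ

Derivation:
Step 0: DDZ
Step 1: ZDZDDZ
Step 2: DZZDDZZDZDDZ
Step 3: ZDDZDZZDZDDZDZZDDZZDZDDZ


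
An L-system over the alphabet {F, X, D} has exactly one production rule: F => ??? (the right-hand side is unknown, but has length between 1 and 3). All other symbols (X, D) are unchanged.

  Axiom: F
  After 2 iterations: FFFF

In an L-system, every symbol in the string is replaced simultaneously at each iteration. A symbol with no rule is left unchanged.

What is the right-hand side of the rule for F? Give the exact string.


Trying F => FF:
  Step 0: F
  Step 1: FF
  Step 2: FFFF
Matches the given result.

Answer: FF


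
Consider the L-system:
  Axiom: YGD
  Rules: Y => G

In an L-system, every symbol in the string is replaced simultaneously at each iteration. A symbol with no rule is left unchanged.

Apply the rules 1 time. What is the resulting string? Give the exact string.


Step 0: YGD
Step 1: GGD

Answer: GGD


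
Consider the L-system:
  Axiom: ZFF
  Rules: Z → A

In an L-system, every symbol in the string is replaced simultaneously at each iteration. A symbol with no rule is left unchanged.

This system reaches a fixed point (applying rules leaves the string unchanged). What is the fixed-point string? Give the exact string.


Answer: AFF

Derivation:
Step 0: ZFF
Step 1: AFF
Step 2: AFF  (unchanged — fixed point at step 1)


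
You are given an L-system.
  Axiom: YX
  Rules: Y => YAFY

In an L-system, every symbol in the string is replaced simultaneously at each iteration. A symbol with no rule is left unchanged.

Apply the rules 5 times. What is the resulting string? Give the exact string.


Answer: YAFYAFYAFYAFYAFYAFYAFYAFYAFYAFYAFYAFYAFYAFYAFYAFYAFYAFYAFYAFYAFYAFYAFYAFYAFYAFYAFYAFYAFYAFYAFYX

Derivation:
Step 0: YX
Step 1: YAFYX
Step 2: YAFYAFYAFYX
Step 3: YAFYAFYAFYAFYAFYAFYAFYX
Step 4: YAFYAFYAFYAFYAFYAFYAFYAFYAFYAFYAFYAFYAFYAFYAFYX
Step 5: YAFYAFYAFYAFYAFYAFYAFYAFYAFYAFYAFYAFYAFYAFYAFYAFYAFYAFYAFYAFYAFYAFYAFYAFYAFYAFYAFYAFYAFYAFYAFYX


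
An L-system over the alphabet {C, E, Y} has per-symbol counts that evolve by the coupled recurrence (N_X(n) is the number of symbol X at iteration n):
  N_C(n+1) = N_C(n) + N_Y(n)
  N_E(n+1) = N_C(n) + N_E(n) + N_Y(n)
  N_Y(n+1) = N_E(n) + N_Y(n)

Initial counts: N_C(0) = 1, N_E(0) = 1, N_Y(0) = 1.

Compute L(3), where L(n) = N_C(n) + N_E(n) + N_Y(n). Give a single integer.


Step 0: N_C=1, N_E=1, N_Y=1, L=3
Step 1: N_C=2, N_E=3, N_Y=2, L=7
Step 2: N_C=4, N_E=7, N_Y=5, L=16
Step 3: N_C=9, N_E=16, N_Y=12, L=37

Answer: 37


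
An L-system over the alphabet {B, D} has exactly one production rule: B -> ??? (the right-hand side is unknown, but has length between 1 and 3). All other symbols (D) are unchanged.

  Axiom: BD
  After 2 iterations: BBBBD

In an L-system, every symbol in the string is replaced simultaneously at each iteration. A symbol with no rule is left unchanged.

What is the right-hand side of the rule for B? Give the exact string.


Trying B -> BB:
  Step 0: BD
  Step 1: BBD
  Step 2: BBBBD
Matches the given result.

Answer: BB


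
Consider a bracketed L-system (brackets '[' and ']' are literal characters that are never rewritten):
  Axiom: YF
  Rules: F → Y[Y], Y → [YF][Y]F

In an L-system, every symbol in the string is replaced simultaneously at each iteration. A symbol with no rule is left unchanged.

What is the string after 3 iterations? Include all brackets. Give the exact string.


Answer: [[[YF][Y]FY[Y]][[YF][Y]F]Y[Y][YF][Y]F[[YF][Y]F]][[[YF][Y]FY[Y]][[YF][Y]F]Y[Y]][YF][Y]F[[YF][Y]F][[YF][Y]FY[Y]][[YF][Y]F]Y[Y][[[YF][Y]FY[Y]][[YF][Y]F]Y[Y]]

Derivation:
Step 0: YF
Step 1: [YF][Y]FY[Y]
Step 2: [[YF][Y]FY[Y]][[YF][Y]F]Y[Y][YF][Y]F[[YF][Y]F]
Step 3: [[[YF][Y]FY[Y]][[YF][Y]F]Y[Y][YF][Y]F[[YF][Y]F]][[[YF][Y]FY[Y]][[YF][Y]F]Y[Y]][YF][Y]F[[YF][Y]F][[YF][Y]FY[Y]][[YF][Y]F]Y[Y][[[YF][Y]FY[Y]][[YF][Y]F]Y[Y]]


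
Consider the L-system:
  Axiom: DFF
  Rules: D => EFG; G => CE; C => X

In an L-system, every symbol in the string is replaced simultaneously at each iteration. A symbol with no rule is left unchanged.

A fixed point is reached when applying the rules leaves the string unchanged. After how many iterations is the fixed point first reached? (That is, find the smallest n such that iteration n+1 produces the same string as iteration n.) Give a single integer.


Answer: 3

Derivation:
Step 0: DFF
Step 1: EFGFF
Step 2: EFCEFF
Step 3: EFXEFF
Step 4: EFXEFF  (unchanged — fixed point at step 3)


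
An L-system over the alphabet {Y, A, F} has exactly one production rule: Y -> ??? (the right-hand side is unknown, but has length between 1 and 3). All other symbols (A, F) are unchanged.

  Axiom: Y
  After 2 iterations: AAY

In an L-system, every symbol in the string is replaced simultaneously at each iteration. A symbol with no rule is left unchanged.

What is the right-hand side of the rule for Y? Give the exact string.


Trying Y -> AY:
  Step 0: Y
  Step 1: AY
  Step 2: AAY
Matches the given result.

Answer: AY


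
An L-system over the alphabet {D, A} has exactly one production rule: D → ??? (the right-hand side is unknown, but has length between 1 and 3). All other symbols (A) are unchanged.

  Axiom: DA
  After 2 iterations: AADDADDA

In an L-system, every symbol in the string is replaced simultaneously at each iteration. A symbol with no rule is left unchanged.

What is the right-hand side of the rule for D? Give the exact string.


Trying D → ADD:
  Step 0: DA
  Step 1: ADDA
  Step 2: AADDADDA
Matches the given result.

Answer: ADD


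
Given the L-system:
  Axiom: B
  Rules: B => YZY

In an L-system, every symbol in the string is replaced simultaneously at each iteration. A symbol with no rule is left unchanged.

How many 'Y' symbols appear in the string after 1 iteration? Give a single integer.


Answer: 2

Derivation:
Step 0: B  (0 'Y')
Step 1: YZY  (2 'Y')


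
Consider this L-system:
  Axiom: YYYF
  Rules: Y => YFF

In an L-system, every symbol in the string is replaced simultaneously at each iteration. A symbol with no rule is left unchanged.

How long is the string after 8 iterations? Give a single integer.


Step 0: length = 4
Step 1: length = 10
Step 2: length = 16
Step 3: length = 22
Step 4: length = 28
Step 5: length = 34
Step 6: length = 40
Step 7: length = 46
Step 8: length = 52

Answer: 52


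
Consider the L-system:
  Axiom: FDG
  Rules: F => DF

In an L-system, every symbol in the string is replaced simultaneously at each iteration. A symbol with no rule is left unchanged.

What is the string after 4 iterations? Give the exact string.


Answer: DDDDFDG

Derivation:
Step 0: FDG
Step 1: DFDG
Step 2: DDFDG
Step 3: DDDFDG
Step 4: DDDDFDG


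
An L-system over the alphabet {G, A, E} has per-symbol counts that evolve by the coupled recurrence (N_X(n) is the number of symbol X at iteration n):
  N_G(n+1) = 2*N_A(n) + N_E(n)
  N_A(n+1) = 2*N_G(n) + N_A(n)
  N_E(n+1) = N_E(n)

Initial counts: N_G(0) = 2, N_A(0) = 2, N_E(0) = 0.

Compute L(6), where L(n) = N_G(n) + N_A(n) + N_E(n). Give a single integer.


Answer: 1114

Derivation:
Step 0: N_G=2, N_A=2, N_E=0, L=4
Step 1: N_G=4, N_A=6, N_E=0, L=10
Step 2: N_G=12, N_A=14, N_E=0, L=26
Step 3: N_G=28, N_A=38, N_E=0, L=66
Step 4: N_G=76, N_A=94, N_E=0, L=170
Step 5: N_G=188, N_A=246, N_E=0, L=434
Step 6: N_G=492, N_A=622, N_E=0, L=1114


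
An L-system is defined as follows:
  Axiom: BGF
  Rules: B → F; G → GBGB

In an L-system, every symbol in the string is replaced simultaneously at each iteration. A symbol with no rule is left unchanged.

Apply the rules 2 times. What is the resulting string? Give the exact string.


Answer: FGBGBFGBGBFF

Derivation:
Step 0: BGF
Step 1: FGBGBF
Step 2: FGBGBFGBGBFF


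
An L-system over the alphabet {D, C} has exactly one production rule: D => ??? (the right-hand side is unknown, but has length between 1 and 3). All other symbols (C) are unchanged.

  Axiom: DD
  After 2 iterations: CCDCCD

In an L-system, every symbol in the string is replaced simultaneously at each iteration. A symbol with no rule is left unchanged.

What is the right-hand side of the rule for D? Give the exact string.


Trying D => CD:
  Step 0: DD
  Step 1: CDCD
  Step 2: CCDCCD
Matches the given result.

Answer: CD


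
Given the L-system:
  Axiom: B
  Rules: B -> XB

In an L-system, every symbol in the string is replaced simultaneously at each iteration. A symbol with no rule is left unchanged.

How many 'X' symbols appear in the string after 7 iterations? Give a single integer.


Answer: 7

Derivation:
Step 0: B  (0 'X')
Step 1: XB  (1 'X')
Step 2: XXB  (2 'X')
Step 3: XXXB  (3 'X')
Step 4: XXXXB  (4 'X')
Step 5: XXXXXB  (5 'X')
Step 6: XXXXXXB  (6 'X')
Step 7: XXXXXXXB  (7 'X')


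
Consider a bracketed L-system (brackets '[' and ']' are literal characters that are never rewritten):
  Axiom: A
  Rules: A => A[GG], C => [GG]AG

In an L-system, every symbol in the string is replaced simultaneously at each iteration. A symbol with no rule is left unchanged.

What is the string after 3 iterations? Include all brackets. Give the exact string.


Answer: A[GG][GG][GG]

Derivation:
Step 0: A
Step 1: A[GG]
Step 2: A[GG][GG]
Step 3: A[GG][GG][GG]


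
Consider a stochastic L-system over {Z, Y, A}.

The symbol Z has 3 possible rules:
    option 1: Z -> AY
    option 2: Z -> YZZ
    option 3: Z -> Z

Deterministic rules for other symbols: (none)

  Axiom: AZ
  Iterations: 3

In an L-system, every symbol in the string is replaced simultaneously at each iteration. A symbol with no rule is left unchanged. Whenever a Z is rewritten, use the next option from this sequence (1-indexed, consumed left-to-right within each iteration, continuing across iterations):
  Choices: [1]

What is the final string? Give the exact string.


Step 0: AZ
Step 1: AAY  (used choices [1])
Step 2: AAY  (used choices [])
Step 3: AAY  (used choices [])

Answer: AAY


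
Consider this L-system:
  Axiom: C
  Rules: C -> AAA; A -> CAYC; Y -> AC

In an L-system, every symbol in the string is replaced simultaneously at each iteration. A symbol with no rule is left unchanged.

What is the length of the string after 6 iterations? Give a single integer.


Step 0: length = 1
Step 1: length = 3
Step 2: length = 12
Step 3: length = 36
Step 4: length = 129
Step 5: length = 417
Step 6: length = 1428

Answer: 1428


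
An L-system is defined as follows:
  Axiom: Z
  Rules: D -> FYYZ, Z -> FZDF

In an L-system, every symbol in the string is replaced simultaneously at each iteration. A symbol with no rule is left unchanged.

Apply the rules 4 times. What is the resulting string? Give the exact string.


Answer: FFFFZDFFYYZFFYYFZDFFFYYFFZDFFYYZFF

Derivation:
Step 0: Z
Step 1: FZDF
Step 2: FFZDFFYYZF
Step 3: FFFZDFFYYZFFYYFZDFF
Step 4: FFFFZDFFYYZFFYYFZDFFFYYFFZDFFYYZFF


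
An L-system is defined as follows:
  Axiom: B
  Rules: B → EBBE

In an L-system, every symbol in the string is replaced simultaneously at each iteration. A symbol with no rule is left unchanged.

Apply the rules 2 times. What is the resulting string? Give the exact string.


Step 0: B
Step 1: EBBE
Step 2: EEBBEEBBEE

Answer: EEBBEEBBEE


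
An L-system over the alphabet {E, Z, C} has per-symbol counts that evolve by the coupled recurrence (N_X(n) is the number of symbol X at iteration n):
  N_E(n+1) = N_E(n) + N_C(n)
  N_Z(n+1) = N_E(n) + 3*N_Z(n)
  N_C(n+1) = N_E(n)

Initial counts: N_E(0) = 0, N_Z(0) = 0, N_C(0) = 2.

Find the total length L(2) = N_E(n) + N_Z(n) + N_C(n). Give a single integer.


Answer: 6

Derivation:
Step 0: N_E=0, N_Z=0, N_C=2, L=2
Step 1: N_E=2, N_Z=0, N_C=0, L=2
Step 2: N_E=2, N_Z=2, N_C=2, L=6


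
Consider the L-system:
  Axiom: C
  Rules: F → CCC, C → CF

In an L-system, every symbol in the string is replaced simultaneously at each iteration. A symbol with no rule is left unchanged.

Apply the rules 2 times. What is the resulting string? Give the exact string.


Answer: CFCCC

Derivation:
Step 0: C
Step 1: CF
Step 2: CFCCC


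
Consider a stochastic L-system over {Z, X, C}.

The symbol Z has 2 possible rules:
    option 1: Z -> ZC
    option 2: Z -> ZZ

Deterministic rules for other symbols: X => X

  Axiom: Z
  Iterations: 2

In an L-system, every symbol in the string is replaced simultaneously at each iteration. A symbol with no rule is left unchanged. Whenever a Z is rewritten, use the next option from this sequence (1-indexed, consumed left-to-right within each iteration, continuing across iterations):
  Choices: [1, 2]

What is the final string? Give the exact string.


Step 0: Z
Step 1: ZC  (used choices [1])
Step 2: ZZC  (used choices [2])

Answer: ZZC


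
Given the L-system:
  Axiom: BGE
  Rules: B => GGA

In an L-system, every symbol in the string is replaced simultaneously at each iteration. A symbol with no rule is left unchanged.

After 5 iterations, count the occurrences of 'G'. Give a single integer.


Answer: 3

Derivation:
Step 0: BGE  (1 'G')
Step 1: GGAGE  (3 'G')
Step 2: GGAGE  (3 'G')
Step 3: GGAGE  (3 'G')
Step 4: GGAGE  (3 'G')
Step 5: GGAGE  (3 'G')


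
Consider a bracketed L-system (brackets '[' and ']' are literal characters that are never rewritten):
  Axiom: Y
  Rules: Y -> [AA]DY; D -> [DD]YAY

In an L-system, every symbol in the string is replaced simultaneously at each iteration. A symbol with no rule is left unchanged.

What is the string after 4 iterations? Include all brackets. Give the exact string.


Answer: [AA][[[DD]YAY[DD]YAY][AA]DYA[AA]DY[[DD]YAY[DD]YAY][AA]DYA[AA]DY][AA][DD]YAY[AA]DYA[AA][DD]YAY[AA]DY[AA][[DD]YAY[DD]YAY][AA]DYA[AA]DY[AA][DD]YAY[AA]DY

Derivation:
Step 0: Y
Step 1: [AA]DY
Step 2: [AA][DD]YAY[AA]DY
Step 3: [AA][[DD]YAY[DD]YAY][AA]DYA[AA]DY[AA][DD]YAY[AA]DY
Step 4: [AA][[[DD]YAY[DD]YAY][AA]DYA[AA]DY[[DD]YAY[DD]YAY][AA]DYA[AA]DY][AA][DD]YAY[AA]DYA[AA][DD]YAY[AA]DY[AA][[DD]YAY[DD]YAY][AA]DYA[AA]DY[AA][DD]YAY[AA]DY


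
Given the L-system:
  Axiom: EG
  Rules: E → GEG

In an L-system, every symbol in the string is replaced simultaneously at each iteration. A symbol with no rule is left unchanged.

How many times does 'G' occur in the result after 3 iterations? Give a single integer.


Step 0: EG  (1 'G')
Step 1: GEGG  (3 'G')
Step 2: GGEGGG  (5 'G')
Step 3: GGGEGGGG  (7 'G')

Answer: 7


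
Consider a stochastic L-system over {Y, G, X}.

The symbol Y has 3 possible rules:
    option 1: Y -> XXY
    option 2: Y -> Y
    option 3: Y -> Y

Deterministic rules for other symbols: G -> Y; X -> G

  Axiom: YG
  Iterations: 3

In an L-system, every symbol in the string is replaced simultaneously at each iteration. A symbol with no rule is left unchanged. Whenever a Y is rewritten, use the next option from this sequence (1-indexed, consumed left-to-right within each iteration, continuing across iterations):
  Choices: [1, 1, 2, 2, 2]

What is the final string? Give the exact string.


Step 0: YG
Step 1: XXYY  (used choices [1])
Step 2: GGXXYY  (used choices [1, 2])
Step 3: YYGGYY  (used choices [2, 2])

Answer: YYGGYY


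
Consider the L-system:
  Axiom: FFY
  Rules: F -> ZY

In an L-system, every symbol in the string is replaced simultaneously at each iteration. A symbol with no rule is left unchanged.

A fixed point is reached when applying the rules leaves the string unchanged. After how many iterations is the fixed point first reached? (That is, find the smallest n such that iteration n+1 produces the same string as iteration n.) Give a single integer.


Step 0: FFY
Step 1: ZYZYY
Step 2: ZYZYY  (unchanged — fixed point at step 1)

Answer: 1


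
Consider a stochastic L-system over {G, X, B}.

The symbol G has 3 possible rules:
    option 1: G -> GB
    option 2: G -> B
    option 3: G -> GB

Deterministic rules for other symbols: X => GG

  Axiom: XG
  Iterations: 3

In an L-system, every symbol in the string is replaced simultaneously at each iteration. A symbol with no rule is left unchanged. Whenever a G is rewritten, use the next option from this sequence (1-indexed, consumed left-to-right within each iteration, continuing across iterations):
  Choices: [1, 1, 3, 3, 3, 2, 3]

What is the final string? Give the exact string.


Step 0: XG
Step 1: GGGB  (used choices [1])
Step 2: GBGBGBB  (used choices [1, 3, 3])
Step 3: GBBBBGBBB  (used choices [3, 2, 3])

Answer: GBBBBGBBB


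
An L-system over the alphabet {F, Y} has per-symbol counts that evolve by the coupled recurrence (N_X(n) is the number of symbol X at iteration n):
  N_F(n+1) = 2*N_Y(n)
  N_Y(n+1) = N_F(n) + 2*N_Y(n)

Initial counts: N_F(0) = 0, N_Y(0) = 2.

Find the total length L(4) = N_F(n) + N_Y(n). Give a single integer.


Step 0: N_F=0, N_Y=2, L=2
Step 1: N_F=4, N_Y=4, L=8
Step 2: N_F=8, N_Y=12, L=20
Step 3: N_F=24, N_Y=32, L=56
Step 4: N_F=64, N_Y=88, L=152

Answer: 152


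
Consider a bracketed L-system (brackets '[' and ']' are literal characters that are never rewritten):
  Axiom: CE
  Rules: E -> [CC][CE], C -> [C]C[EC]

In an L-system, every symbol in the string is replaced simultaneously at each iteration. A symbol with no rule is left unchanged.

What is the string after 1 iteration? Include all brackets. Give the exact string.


Answer: [C]C[EC][CC][CE]

Derivation:
Step 0: CE
Step 1: [C]C[EC][CC][CE]


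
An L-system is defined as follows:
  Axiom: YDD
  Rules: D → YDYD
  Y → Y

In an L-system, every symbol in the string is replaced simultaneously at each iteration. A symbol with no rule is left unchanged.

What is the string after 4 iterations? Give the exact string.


Answer: YYYYYDYDYYDYDYYYDYDYYDYDYYYYDYDYYDYDYYYDYDYYDYDYYYYDYDYYDYDYYYDYDYYDYDYYYYDYDYYDYDYYYDYDYYDYD

Derivation:
Step 0: YDD
Step 1: YYDYDYDYD
Step 2: YYYDYDYYDYDYYDYDYYDYD
Step 3: YYYYDYDYYDYDYYYDYDYYDYDYYYDYDYYDYDYYYDYDYYDYD
Step 4: YYYYYDYDYYDYDYYYDYDYYDYDYYYYDYDYYDYDYYYDYDYYDYDYYYYDYDYYDYDYYYDYDYYDYDYYYYDYDYYDYDYYYDYDYYDYD


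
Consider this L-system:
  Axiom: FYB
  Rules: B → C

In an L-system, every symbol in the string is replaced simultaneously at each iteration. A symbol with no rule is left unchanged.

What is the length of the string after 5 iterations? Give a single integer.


Step 0: length = 3
Step 1: length = 3
Step 2: length = 3
Step 3: length = 3
Step 4: length = 3
Step 5: length = 3

Answer: 3


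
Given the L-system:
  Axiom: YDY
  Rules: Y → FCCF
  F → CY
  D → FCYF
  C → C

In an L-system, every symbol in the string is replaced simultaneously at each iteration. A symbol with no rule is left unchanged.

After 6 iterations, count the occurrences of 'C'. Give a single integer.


Step 0: YDY  (0 'C')
Step 1: FCCFFCYFFCCF  (5 'C')
Step 2: CYCCCYCYCFCCFCYCYCCCY  (13 'C')
Step 3: CFCCFCCCFCCFCFCCFCCYCCCYCFCCFCFCCFCCCFCCF  (27 'C')
Step 4: CCYCCCYCCCCYCCCYCCYCCCYCCFCCFCCCFCCFCCYCCCYCCYCCCYCCCCYCCCY  (43 'C')
Step 5: CCFCCFCCCFCCFCCCCFCCFCCCFCCFCCFCCFCCCFCCFCCCYCCCYCCCCYCCCYCCFCCFCCCFCCFCCFCCFCCCFCCFCCCCFCCFCCCFCCF  (71 'C')
Step 6: CCCYCCCYCCCCYCCCYCCCCCYCCCYCCCCYCCCYCCCYCCCYCCCCYCCCYCCCFCCFCCCFCCFCCCCFCCFCCCFCCFCCCYCCCYCCCCYCCCYCCCYCCCYCCCCYCCCYCCCCCYCCCYCCCCYCCCY  (103 'C')

Answer: 103


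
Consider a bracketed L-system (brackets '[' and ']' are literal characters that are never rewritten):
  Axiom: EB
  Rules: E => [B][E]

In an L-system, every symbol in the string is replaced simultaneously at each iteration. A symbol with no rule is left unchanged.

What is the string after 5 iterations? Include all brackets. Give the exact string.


Step 0: EB
Step 1: [B][E]B
Step 2: [B][[B][E]]B
Step 3: [B][[B][[B][E]]]B
Step 4: [B][[B][[B][[B][E]]]]B
Step 5: [B][[B][[B][[B][[B][E]]]]]B

Answer: [B][[B][[B][[B][[B][E]]]]]B


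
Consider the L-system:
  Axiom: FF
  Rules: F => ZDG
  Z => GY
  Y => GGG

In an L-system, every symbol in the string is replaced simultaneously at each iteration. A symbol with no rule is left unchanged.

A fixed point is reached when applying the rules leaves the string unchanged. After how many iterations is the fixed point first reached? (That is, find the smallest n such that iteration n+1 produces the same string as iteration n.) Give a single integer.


Answer: 3

Derivation:
Step 0: FF
Step 1: ZDGZDG
Step 2: GYDGGYDG
Step 3: GGGGDGGGGGDG
Step 4: GGGGDGGGGGDG  (unchanged — fixed point at step 3)


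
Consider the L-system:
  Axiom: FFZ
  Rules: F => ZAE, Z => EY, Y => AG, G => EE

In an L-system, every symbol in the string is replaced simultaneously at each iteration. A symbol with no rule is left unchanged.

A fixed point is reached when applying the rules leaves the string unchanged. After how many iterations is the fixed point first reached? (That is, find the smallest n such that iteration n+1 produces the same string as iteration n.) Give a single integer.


Answer: 4

Derivation:
Step 0: FFZ
Step 1: ZAEZAEEY
Step 2: EYAEEYAEEAG
Step 3: EAGAEEAGAEEAEE
Step 4: EAEEAEEAEEAEEAEE
Step 5: EAEEAEEAEEAEEAEE  (unchanged — fixed point at step 4)


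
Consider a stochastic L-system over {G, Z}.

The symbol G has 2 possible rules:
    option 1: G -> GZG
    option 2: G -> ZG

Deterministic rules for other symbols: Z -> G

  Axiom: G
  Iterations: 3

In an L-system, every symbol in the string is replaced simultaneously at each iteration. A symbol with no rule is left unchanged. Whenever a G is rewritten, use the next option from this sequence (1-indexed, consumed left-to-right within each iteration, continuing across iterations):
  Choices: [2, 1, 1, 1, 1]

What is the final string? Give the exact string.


Answer: GZGGZGGGZG

Derivation:
Step 0: G
Step 1: ZG  (used choices [2])
Step 2: GGZG  (used choices [1])
Step 3: GZGGZGGGZG  (used choices [1, 1, 1])


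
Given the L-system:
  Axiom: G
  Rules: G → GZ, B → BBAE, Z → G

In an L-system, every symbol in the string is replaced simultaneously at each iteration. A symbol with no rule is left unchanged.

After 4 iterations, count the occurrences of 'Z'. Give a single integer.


Step 0: G  (0 'Z')
Step 1: GZ  (1 'Z')
Step 2: GZG  (1 'Z')
Step 3: GZGGZ  (2 'Z')
Step 4: GZGGZGZG  (3 'Z')

Answer: 3


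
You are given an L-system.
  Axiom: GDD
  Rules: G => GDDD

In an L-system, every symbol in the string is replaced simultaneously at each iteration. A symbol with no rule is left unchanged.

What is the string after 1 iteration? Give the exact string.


Answer: GDDDDD

Derivation:
Step 0: GDD
Step 1: GDDDDD


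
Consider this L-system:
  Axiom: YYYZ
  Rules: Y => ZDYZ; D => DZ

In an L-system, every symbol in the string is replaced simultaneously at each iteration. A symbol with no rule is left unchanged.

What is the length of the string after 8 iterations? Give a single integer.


Step 0: length = 4
Step 1: length = 13
Step 2: length = 25
Step 3: length = 40
Step 4: length = 58
Step 5: length = 79
Step 6: length = 103
Step 7: length = 130
Step 8: length = 160

Answer: 160


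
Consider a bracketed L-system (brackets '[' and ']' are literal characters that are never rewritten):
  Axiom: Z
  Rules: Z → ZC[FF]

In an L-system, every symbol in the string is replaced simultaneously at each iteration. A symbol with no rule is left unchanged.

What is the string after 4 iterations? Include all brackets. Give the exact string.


Answer: ZC[FF]C[FF]C[FF]C[FF]

Derivation:
Step 0: Z
Step 1: ZC[FF]
Step 2: ZC[FF]C[FF]
Step 3: ZC[FF]C[FF]C[FF]
Step 4: ZC[FF]C[FF]C[FF]C[FF]


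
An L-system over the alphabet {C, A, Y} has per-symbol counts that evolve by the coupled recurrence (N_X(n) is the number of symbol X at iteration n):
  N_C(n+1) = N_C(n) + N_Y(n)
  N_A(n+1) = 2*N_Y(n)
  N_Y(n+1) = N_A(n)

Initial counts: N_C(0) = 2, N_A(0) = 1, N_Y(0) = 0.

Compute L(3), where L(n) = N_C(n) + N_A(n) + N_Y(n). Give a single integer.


Answer: 5

Derivation:
Step 0: N_C=2, N_A=1, N_Y=0, L=3
Step 1: N_C=2, N_A=0, N_Y=1, L=3
Step 2: N_C=3, N_A=2, N_Y=0, L=5
Step 3: N_C=3, N_A=0, N_Y=2, L=5


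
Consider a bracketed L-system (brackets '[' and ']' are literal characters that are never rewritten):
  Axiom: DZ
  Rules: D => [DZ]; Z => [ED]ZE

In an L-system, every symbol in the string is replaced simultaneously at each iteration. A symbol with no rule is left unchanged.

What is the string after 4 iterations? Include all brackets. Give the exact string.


Answer: [[[[DZ][ED]ZE][E[DZ]][ED]ZEE][E[[DZ][ED]ZE]][E[DZ]][ED]ZEEE][E[[[DZ][ED]ZE][E[DZ]][ED]ZEE]][E[[DZ][ED]ZE]][E[DZ]][ED]ZEEEE

Derivation:
Step 0: DZ
Step 1: [DZ][ED]ZE
Step 2: [[DZ][ED]ZE][E[DZ]][ED]ZEE
Step 3: [[[DZ][ED]ZE][E[DZ]][ED]ZEE][E[[DZ][ED]ZE]][E[DZ]][ED]ZEEE
Step 4: [[[[DZ][ED]ZE][E[DZ]][ED]ZEE][E[[DZ][ED]ZE]][E[DZ]][ED]ZEEE][E[[[DZ][ED]ZE][E[DZ]][ED]ZEE]][E[[DZ][ED]ZE]][E[DZ]][ED]ZEEEE


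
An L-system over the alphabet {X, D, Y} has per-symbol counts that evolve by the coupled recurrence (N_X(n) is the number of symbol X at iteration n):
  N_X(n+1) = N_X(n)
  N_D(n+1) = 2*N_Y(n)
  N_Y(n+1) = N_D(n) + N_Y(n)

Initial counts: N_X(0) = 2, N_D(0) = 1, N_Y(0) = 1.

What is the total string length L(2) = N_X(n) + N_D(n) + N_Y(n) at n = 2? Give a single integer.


Step 0: N_X=2, N_D=1, N_Y=1, L=4
Step 1: N_X=2, N_D=2, N_Y=2, L=6
Step 2: N_X=2, N_D=4, N_Y=4, L=10

Answer: 10


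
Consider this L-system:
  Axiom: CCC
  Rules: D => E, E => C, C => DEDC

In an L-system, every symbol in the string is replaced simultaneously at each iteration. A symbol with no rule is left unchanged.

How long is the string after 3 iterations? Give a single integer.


Answer: 39

Derivation:
Step 0: length = 3
Step 1: length = 12
Step 2: length = 21
Step 3: length = 39


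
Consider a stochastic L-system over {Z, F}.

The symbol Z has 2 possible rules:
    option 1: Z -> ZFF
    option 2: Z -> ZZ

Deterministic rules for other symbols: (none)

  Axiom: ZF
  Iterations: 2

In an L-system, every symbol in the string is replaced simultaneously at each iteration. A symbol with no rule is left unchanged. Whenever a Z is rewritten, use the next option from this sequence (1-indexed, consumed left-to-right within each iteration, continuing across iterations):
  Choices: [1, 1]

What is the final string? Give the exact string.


Step 0: ZF
Step 1: ZFFF  (used choices [1])
Step 2: ZFFFFF  (used choices [1])

Answer: ZFFFFF


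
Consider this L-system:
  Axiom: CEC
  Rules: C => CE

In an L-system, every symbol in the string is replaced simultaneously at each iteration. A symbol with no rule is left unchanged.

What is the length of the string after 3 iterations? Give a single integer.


Answer: 9

Derivation:
Step 0: length = 3
Step 1: length = 5
Step 2: length = 7
Step 3: length = 9


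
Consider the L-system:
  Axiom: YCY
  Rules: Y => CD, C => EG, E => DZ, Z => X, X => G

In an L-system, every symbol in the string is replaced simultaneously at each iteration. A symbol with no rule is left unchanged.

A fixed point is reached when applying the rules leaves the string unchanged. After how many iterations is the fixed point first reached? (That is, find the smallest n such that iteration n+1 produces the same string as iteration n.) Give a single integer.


Answer: 5

Derivation:
Step 0: YCY
Step 1: CDEGCD
Step 2: EGDDZGEGD
Step 3: DZGDDXGDZGD
Step 4: DXGDDGGDXGD
Step 5: DGGDDGGDGGD
Step 6: DGGDDGGDGGD  (unchanged — fixed point at step 5)


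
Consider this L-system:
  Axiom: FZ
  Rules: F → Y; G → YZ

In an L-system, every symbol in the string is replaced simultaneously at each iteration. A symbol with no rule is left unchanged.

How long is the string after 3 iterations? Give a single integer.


Step 0: length = 2
Step 1: length = 2
Step 2: length = 2
Step 3: length = 2

Answer: 2


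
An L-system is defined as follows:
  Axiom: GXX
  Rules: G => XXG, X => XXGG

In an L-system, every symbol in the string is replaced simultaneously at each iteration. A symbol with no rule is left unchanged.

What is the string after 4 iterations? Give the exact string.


Answer: XXGGXXGGXXGXXGXXGGXXGGXXGXXGXXGGXXGGXXGXXGGXXGGXXGXXGGXXGGXXGXXGXXGGXXGGXXGXXGXXGGXXGGXXGXXGGXXGGXXGXXGGXXGGXXGXXGXXGGXXGGXXGXXGXXGGXXGGXXGXXGGXXGGXXGXXGXXGGXXGGXXGXXGXXGGXXGGXXGXXGGXXGGXXGXXGGXXGGXXGXXGXXGGXXGGXXGXXGXXGGXXGGXXGXXGGXXGGXXGXXGGXXGGXXGXXGXXGGXXGGXXGXXGXXGGXXGGXXGXXGGXXGGXXGXXGXXGGXXGGXXGXXGXXGGXXGGXXGXXGGXXGGXXGXXGXXGGXXGGXXGXXGXXGGXXGGXXGXXGGXXGGXXGXXGGXXGGXXGXXGXXGGXXGGXXGXXGXXGGXXGGXXGXXGGXXGGXXGXXGGXXGGXXGXXGXXGGXXGGXXGXXGXXGGXXGGXXGXXGGXXGGXXGXXGXXGGXXGGXXGXXGXXGGXXGGXXG

Derivation:
Step 0: GXX
Step 1: XXGXXGGXXGG
Step 2: XXGGXXGGXXGXXGGXXGGXXGXXGXXGGXXGGXXGXXG
Step 3: XXGGXXGGXXGXXGXXGGXXGGXXGXXGXXGGXXGGXXGXXGGXXGGXXGXXGXXGGXXGGXXGXXGXXGGXXGGXXGXXGGXXGGXXGXXGGXXGGXXGXXGXXGGXXGGXXGXXGXXGGXXGGXXGXXGGXXGGXXG
Step 4: XXGGXXGGXXGXXGXXGGXXGGXXGXXGXXGGXXGGXXGXXGGXXGGXXGXXGGXXGGXXGXXGXXGGXXGGXXGXXGXXGGXXGGXXGXXGGXXGGXXGXXGGXXGGXXGXXGXXGGXXGGXXGXXGXXGGXXGGXXGXXGGXXGGXXGXXGXXGGXXGGXXGXXGXXGGXXGGXXGXXGGXXGGXXGXXGGXXGGXXGXXGXXGGXXGGXXGXXGXXGGXXGGXXGXXGGXXGGXXGXXGGXXGGXXGXXGXXGGXXGGXXGXXGXXGGXXGGXXGXXGGXXGGXXGXXGXXGGXXGGXXGXXGXXGGXXGGXXGXXGGXXGGXXGXXGXXGGXXGGXXGXXGXXGGXXGGXXGXXGGXXGGXXGXXGGXXGGXXGXXGXXGGXXGGXXGXXGXXGGXXGGXXGXXGGXXGGXXGXXGGXXGGXXGXXGXXGGXXGGXXGXXGXXGGXXGGXXGXXGGXXGGXXGXXGXXGGXXGGXXGXXGXXGGXXGGXXG


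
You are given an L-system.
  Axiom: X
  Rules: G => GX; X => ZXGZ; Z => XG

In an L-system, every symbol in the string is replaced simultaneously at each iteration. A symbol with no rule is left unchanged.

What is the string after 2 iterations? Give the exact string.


Step 0: X
Step 1: ZXGZ
Step 2: XGZXGZGXXG

Answer: XGZXGZGXXG


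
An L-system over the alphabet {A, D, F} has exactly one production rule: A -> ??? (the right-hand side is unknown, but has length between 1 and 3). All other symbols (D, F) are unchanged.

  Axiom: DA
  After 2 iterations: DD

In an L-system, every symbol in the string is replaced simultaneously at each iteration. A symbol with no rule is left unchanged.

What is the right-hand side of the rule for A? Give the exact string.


Answer: D

Derivation:
Trying A -> D:
  Step 0: DA
  Step 1: DD
  Step 2: DD
Matches the given result.
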